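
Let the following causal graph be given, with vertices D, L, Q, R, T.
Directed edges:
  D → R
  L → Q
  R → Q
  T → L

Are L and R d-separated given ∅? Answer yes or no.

Yes — L ⊥ R | ∅.

Bayes-Ball from L | ∅ reaches {Q,T}.
R ∉ reach(L|∅) ⇒ L ⊥ R | ∅.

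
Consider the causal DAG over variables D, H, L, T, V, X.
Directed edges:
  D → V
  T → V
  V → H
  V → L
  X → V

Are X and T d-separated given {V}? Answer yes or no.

Bayes-Ball from X | {V} reaches {D,T}.
T ∈ reach(X|{V}) ⇒ X ⊥̸ T | {V}.

No — X and T are d-connected given {V}.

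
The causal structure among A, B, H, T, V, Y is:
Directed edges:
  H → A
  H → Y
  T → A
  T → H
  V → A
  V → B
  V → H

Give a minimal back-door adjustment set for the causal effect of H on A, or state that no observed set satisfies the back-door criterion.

desc(H)\{H}={A,Y}; candidates ⊆ {B,T,V}.
size 0: {}; under {} H still reaches {A,B,T,V} ∋ A.
size 1: {B}, {T}, {V}; under {B} H still reaches {A,T,V} ∋ A.
{T,V}: H⊥A given {T,V} in G with H→· removed — back-door holds.

H→A: minimal back-door set {T, V}.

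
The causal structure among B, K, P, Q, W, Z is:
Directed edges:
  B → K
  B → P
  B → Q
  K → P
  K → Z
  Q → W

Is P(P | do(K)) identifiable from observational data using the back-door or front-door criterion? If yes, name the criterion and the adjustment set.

P(P|do(K)): backdoor, adjust for {B}.

desc(K)\{K}={P,Z}; candidates ⊆ {B,Q,W}.
size 0: {}; under {} K still reaches {B,P,Q,W} ∋ P.
{B}: K⊥P given {B} in G with K→· removed — back-door holds.
P(P|do(K)) = Σ_{B} P(P|K,B)·P(B).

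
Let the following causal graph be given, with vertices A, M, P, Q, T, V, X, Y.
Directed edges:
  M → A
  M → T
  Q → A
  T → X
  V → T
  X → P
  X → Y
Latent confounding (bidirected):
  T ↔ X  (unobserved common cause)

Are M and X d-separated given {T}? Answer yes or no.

Bayes-Ball from M | {T} reaches {A,P,V,X,Y}.
X ∈ reach(M|{T}) ⇒ M ⊥̸ X | {T}.

No — M and X are d-connected given {T}.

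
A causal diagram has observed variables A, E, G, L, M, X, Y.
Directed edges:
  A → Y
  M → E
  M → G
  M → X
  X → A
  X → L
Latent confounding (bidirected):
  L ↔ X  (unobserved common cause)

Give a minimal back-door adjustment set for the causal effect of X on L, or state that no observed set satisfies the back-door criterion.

desc(X)\{X}={A,L,Y}; candidates ⊆ {E,G,M}.
X↔L: latent back-door arc(s) into X.
size 0: {}; under {} X still reaches {E,G,L,M} ∋ L.
size 1: {E}, {G}, {M}; under {E} X still reaches {G,L,M} ∋ L.
size 2: {E,G}, {E,M}, {G,M}; under {E,G} X still reaches {L,M} ∋ L.
X↔L cannot be blocked by any observed set — no back-door set.

X→L: no observed back-door set.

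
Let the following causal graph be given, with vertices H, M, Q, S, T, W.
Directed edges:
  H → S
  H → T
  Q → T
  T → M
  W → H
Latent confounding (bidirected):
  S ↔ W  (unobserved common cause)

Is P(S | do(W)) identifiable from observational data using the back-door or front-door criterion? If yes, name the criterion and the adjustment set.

desc(W)\{W}={H,M,S,T}; candidates ⊆ {Q}.
W↔S: latent back-door arc(s) into W.
size 0: {}; under {} W still reaches {S} ∋ S.
size 1: {Q}; under {Q} W still reaches {S} ∋ S.
W↔S cannot be blocked by any observed set — no back-door set.
{H}: (i) intercepts every directed W→S path; (ii) no back-door W→{H}; (iii) {W} blocks every back-door {H}→S. Front-door holds.
P(S|do(W)) = Σ_{H} P(H|W) Σ_{W'} P(S|H,W')P(W').

P(S|do(W)): frontdoor, adjust for {H}.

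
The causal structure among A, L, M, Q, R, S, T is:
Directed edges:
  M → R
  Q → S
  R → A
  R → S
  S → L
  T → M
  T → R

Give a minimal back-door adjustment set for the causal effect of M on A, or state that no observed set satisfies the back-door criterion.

M→A: minimal back-door set {T}.

desc(M)\{M}={A,L,R,S}; candidates ⊆ {Q,T}.
size 0: {}; under {} M still reaches {A,L,R,S,T} ∋ A.
{T}: M⊥A given {T} in G with M→· removed — back-door holds.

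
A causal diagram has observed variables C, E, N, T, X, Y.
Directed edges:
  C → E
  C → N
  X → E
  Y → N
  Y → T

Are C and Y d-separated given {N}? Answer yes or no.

No — C and Y are d-connected given {N}.

Bayes-Ball from C | {N} reaches {E,T,Y}.
Y ∈ reach(C|{N}) ⇒ C ⊥̸ Y | {N}.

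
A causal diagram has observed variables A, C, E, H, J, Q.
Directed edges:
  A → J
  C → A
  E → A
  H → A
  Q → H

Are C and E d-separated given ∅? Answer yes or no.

Yes — C ⊥ E | ∅.

Bayes-Ball from C | ∅ reaches {A,J}.
E ∉ reach(C|∅) ⇒ C ⊥ E | ∅.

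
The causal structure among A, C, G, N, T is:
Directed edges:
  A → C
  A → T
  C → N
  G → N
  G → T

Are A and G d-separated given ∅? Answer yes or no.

Yes — A ⊥ G | ∅.

Bayes-Ball from A | ∅ reaches {C,N,T}.
G ∉ reach(A|∅) ⇒ A ⊥ G | ∅.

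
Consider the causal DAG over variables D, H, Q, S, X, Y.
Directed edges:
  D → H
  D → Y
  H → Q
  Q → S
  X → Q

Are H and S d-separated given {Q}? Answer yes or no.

Yes — H ⊥ S | {Q}.

Bayes-Ball from H | {Q} reaches {D,X,Y}.
S ∉ reach(H|{Q}) ⇒ H ⊥ S | {Q}.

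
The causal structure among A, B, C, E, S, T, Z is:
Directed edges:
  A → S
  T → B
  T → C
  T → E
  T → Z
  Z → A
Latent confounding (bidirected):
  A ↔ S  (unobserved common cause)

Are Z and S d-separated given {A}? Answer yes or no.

Bayes-Ball from Z | {A} reaches {B,C,E,S,T}.
S ∈ reach(Z|{A}) ⇒ Z ⊥̸ S | {A}.

No — Z and S are d-connected given {A}.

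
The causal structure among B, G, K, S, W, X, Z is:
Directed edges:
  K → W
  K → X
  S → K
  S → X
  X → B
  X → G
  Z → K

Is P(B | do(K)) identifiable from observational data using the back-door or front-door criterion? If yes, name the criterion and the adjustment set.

P(B|do(K)): backdoor, adjust for {S}.

desc(K)\{K}={B,G,W,X}; candidates ⊆ {S,Z}.
size 0: {}; under {} K still reaches {B,G,S,X,Z} ∋ B.
{S}: K⊥B given {S} in G with K→· removed — back-door holds.
P(B|do(K)) = Σ_{S} P(B|K,S)·P(S).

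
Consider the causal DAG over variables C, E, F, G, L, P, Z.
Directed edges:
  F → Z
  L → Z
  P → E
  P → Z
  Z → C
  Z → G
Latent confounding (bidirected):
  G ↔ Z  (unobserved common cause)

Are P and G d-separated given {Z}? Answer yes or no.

Bayes-Ball from P | {Z} reaches {E,F,G,L}.
G ∈ reach(P|{Z}) ⇒ P ⊥̸ G | {Z}.

No — P and G are d-connected given {Z}.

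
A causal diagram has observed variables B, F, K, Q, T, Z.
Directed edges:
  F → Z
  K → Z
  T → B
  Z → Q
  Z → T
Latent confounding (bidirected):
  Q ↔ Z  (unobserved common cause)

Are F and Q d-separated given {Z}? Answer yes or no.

Bayes-Ball from F | {Z} reaches {K,Q}.
Q ∈ reach(F|{Z}) ⇒ F ⊥̸ Q | {Z}.

No — F and Q are d-connected given {Z}.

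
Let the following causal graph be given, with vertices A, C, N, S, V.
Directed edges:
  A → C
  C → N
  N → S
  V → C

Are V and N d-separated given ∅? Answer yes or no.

No — V and N are d-connected given ∅.

Bayes-Ball from V | ∅ reaches {C,N,S}.
N ∈ reach(V|∅) ⇒ V ⊥̸ N | ∅.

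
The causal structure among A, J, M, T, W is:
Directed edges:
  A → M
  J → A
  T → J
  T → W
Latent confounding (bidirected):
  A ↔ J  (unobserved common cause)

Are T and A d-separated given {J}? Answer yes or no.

No — T and A are d-connected given {J}.

Bayes-Ball from T | {J} reaches {A,M,W}.
A ∈ reach(T|{J}) ⇒ T ⊥̸ A | {J}.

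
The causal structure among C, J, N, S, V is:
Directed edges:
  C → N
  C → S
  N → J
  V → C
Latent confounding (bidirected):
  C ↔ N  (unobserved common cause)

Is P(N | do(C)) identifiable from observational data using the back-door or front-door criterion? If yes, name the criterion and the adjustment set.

P(N|do(C)): not identifiable (no BD/FD set).

desc(C)\{C}={J,N,S}; candidates ⊆ {V}.
C↔N: latent back-door arc(s) into C.
size 0: {}; under {} C still reaches {J,N,V} ∋ N.
size 1: {V}; under {V} C still reaches {J,N} ∋ N.
C↔N cannot be blocked by any observed set — no back-door set.
No mediator lies on a directed C→…→N path.
Neither criterion identifies P(N|do(C)) in this graph.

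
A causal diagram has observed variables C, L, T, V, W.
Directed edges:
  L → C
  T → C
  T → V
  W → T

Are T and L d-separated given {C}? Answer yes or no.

No — T and L are d-connected given {C}.

Bayes-Ball from T | {C} reaches {L,V,W}.
L ∈ reach(T|{C}) ⇒ T ⊥̸ L | {C}.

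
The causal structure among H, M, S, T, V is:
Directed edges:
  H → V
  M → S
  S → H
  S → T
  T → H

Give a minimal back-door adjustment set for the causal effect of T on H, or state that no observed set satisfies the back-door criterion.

T→H: minimal back-door set {S}.

desc(T)\{T}={H,V}; candidates ⊆ {M,S}.
size 0: {}; under {} T still reaches {H,M,S,V} ∋ H.
{S}: T⊥H given {S} in G with T→· removed — back-door holds.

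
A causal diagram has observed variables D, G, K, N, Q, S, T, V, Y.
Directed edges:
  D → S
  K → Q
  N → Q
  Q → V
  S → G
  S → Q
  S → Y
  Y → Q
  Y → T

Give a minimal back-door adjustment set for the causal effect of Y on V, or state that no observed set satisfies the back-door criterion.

desc(Y)\{Y}={Q,T,V}; candidates ⊆ {D,G,K,N,S}.
size 0: {}; under {} Y still reaches {D,G,Q,S,V} ∋ V.
{S}: Y⊥V given {S} in G with Y→· removed — back-door holds.

Y→V: minimal back-door set {S}.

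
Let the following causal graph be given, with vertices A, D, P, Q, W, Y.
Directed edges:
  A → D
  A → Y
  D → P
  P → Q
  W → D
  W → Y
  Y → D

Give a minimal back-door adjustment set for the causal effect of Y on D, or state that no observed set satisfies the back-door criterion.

desc(Y)\{Y}={D,P,Q}; candidates ⊆ {A,W}.
size 0: {}; under {} Y still reaches {A,D,P,Q,W} ∋ D.
size 1: {A}, {W}; under {A} Y still reaches {D,P,Q,W} ∋ D.
{A,W}: Y⊥D given {A,W} in G with Y→· removed — back-door holds.

Y→D: minimal back-door set {A, W}.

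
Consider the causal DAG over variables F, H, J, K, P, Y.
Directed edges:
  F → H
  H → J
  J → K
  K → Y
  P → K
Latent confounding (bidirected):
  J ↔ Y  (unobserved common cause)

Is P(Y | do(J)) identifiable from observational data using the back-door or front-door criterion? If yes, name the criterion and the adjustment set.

P(Y|do(J)): frontdoor, adjust for {K}.

desc(J)\{J}={K,Y}; candidates ⊆ {F,H,P}.
J↔Y: latent back-door arc(s) into J.
size 0: {}; under {} J still reaches {F,H,Y} ∋ Y.
size 1: {F}, {H}, {P}; under {F} J still reaches {H,Y} ∋ Y.
size 2: {F,H}, {F,P}, {H,P}; under {F,H} J still reaches {Y} ∋ Y.
J↔Y cannot be blocked by any observed set — no back-door set.
{K}: (i) intercepts every directed J→Y path; (ii) no back-door J→{K}; (iii) {J} blocks every back-door {K}→Y. Front-door holds.
P(Y|do(J)) = Σ_{K} P(K|J) Σ_{J'} P(Y|K,J')P(J').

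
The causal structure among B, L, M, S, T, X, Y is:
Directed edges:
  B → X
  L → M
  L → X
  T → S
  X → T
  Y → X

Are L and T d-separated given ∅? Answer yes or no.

Bayes-Ball from L | ∅ reaches {M,S,T,X}.
T ∈ reach(L|∅) ⇒ L ⊥̸ T | ∅.

No — L and T are d-connected given ∅.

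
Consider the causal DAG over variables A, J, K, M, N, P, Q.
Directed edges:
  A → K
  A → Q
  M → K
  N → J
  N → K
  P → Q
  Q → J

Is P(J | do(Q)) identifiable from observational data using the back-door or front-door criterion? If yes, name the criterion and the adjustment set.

desc(Q)\{Q}={J}; candidates ⊆ {A,K,M,N,P}.
∅: Q⊥J given ∅ in G with Q→· removed — back-door holds.
P(J|do(Q)) = P(J|Q) — no adjustment needed.

P(J|do(Q)): backdoor, adjust for ∅.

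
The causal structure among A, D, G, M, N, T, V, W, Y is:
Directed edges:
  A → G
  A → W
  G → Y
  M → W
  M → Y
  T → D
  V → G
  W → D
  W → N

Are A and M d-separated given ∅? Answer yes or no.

Yes — A ⊥ M | ∅.

Bayes-Ball from A | ∅ reaches {D,G,N,W,Y}.
M ∉ reach(A|∅) ⇒ A ⊥ M | ∅.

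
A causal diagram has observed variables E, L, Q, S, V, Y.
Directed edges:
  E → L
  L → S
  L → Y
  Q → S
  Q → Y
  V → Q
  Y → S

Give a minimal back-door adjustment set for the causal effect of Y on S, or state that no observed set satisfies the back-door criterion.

desc(Y)\{Y}={S}; candidates ⊆ {E,L,Q,V}.
size 0: {}; under {} Y still reaches {E,L,Q,S,V} ∋ S.
size 1: {E}, {L}, {Q} …(+1); under {E} Y still reaches {L,Q,S,V} ∋ S.
{L,Q}: Y⊥S given {L,Q} in G with Y→· removed — back-door holds.

Y→S: minimal back-door set {L, Q}.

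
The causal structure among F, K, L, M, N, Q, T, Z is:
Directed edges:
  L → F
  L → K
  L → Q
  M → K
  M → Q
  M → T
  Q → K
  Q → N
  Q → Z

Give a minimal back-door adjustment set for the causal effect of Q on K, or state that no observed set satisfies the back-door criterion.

desc(Q)\{Q}={K,N,Z}; candidates ⊆ {F,L,M,T}.
size 0: {}; under {} Q still reaches {F,K,L,M,T} ∋ K.
size 1: {F}, {L}, {M} …(+1); under {F} Q still reaches {K,L,M,T} ∋ K.
{L,M}: Q⊥K given {L,M} in G with Q→· removed — back-door holds.

Q→K: minimal back-door set {L, M}.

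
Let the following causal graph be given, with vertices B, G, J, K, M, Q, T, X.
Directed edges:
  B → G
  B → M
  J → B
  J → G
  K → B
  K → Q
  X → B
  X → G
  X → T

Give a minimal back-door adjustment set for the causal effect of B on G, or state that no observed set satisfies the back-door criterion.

B→G: minimal back-door set {J, X}.

desc(B)\{B}={G,M}; candidates ⊆ {J,K,Q,T,X}.
size 0: {}; under {} B still reaches {G,J,K,Q,T,X} ∋ G.
size 1: {J}, {K}, {Q} …(+2); under {J} B still reaches {G,K,Q,T,X} ∋ G.
{J,X}: B⊥G given {J,X} in G with B→· removed — back-door holds.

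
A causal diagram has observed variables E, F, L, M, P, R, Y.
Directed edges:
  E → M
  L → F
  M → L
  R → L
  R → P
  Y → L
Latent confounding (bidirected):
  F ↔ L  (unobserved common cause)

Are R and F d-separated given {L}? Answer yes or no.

Bayes-Ball from R | {L} reaches {E,F,M,P,Y}.
F ∈ reach(R|{L}) ⇒ R ⊥̸ F | {L}.

No — R and F are d-connected given {L}.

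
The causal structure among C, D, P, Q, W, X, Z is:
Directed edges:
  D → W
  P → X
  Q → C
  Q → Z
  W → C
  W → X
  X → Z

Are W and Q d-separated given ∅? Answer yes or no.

Bayes-Ball from W | ∅ reaches {C,D,X,Z}.
Q ∉ reach(W|∅) ⇒ W ⊥ Q | ∅.

Yes — W ⊥ Q | ∅.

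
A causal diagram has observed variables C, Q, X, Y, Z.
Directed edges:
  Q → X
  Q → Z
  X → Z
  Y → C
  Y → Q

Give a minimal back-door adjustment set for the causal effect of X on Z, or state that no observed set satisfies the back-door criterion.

X→Z: minimal back-door set {Q}.

desc(X)\{X}={Z}; candidates ⊆ {C,Q,Y}.
size 0: {}; under {} X still reaches {C,Q,Y,Z} ∋ Z.
{Q}: X⊥Z given {Q} in G with X→· removed — back-door holds.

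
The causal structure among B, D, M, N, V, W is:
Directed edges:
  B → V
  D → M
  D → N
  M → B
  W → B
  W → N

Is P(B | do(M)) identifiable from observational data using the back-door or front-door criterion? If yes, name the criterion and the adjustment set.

desc(M)\{M}={B,V}; candidates ⊆ {D,N,W}.
∅: M⊥B given ∅ in G with M→· removed — back-door holds.
P(B|do(M)) = P(B|M) — no adjustment needed.

P(B|do(M)): backdoor, adjust for ∅.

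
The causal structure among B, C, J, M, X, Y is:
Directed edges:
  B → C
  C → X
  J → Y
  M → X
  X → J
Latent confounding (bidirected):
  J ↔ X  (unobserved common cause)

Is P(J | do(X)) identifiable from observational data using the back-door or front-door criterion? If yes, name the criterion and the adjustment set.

desc(X)\{X}={J,Y}; candidates ⊆ {B,C,M}.
X↔J: latent back-door arc(s) into X.
size 0: {}; under {} X still reaches {B,C,J,M,Y} ∋ J.
size 1: {B}, {C}, {M}; under {B} X still reaches {C,J,M,Y} ∋ J.
size 2: {B,C}, {B,M}, {C,M}; under {B,C} X still reaches {J,M,Y} ∋ J.
X↔J cannot be blocked by any observed set — no back-door set.
No mediator lies on a directed X→…→J path.
Neither criterion identifies P(J|do(X)) in this graph.

P(J|do(X)): not identifiable (no BD/FD set).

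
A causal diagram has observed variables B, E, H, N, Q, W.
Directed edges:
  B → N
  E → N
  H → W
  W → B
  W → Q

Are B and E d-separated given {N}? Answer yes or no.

Bayes-Ball from B | {N} reaches {E,H,Q,W}.
E ∈ reach(B|{N}) ⇒ B ⊥̸ E | {N}.

No — B and E are d-connected given {N}.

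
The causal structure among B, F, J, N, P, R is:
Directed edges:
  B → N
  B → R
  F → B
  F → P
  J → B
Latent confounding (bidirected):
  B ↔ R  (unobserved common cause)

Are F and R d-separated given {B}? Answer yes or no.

Bayes-Ball from F | {B} reaches {J,P,R}.
R ∈ reach(F|{B}) ⇒ F ⊥̸ R | {B}.

No — F and R are d-connected given {B}.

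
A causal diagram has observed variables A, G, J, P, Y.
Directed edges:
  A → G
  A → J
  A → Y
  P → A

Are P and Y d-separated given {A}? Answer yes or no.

Bayes-Ball from P | {A} reaches ∅.
Y ∉ reach(P|{A}) ⇒ P ⊥ Y | {A}.

Yes — P ⊥ Y | {A}.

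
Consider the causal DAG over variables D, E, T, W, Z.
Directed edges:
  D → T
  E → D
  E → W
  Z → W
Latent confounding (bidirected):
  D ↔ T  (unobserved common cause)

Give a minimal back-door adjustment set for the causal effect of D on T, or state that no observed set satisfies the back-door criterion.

D→T: no observed back-door set.

desc(D)\{D}={T}; candidates ⊆ {E,W,Z}.
D↔T: latent back-door arc(s) into D.
size 0: {}; under {} D still reaches {E,T,W} ∋ T.
size 1: {E}, {W}, {Z}; under {E} D still reaches {T} ∋ T.
size 2: {E,W}, {E,Z}, {W,Z}; under {E,W} D still reaches {T} ∋ T.
D↔T cannot be blocked by any observed set — no back-door set.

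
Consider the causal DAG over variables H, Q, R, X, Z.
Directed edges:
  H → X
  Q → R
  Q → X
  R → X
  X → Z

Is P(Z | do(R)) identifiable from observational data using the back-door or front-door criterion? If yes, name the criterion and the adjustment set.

desc(R)\{R}={X,Z}; candidates ⊆ {H,Q}.
size 0: {}; under {} R still reaches {Q,X,Z} ∋ Z.
{Q}: R⊥Z given {Q} in G with R→· removed — back-door holds.
P(Z|do(R)) = Σ_{Q} P(Z|R,Q)·P(Q).

P(Z|do(R)): backdoor, adjust for {Q}.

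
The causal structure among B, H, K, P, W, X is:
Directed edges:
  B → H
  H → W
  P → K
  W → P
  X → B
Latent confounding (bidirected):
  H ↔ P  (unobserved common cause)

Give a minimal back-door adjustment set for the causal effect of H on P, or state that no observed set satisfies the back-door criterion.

H→P: no observed back-door set.

desc(H)\{H}={K,P,W}; candidates ⊆ {B,X}.
H↔P: latent back-door arc(s) into H.
size 0: {}; under {} H still reaches {B,K,P,X} ∋ P.
size 1: {B}, {X}; under {B} H still reaches {K,P} ∋ P.
size 2: {B,X}; under {B,X} H still reaches {K,P} ∋ P.
H↔P cannot be blocked by any observed set — no back-door set.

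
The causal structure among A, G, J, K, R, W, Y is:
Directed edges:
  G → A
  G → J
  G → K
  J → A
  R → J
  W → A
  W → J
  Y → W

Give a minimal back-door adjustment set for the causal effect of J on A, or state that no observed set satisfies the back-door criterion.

desc(J)\{J}={A}; candidates ⊆ {G,K,R,W,Y}.
size 0: {}; under {} J still reaches {A,G,K,R,W,Y} ∋ A.
size 1: {G}, {K}, {R} …(+2); under {G} J still reaches {A,R,W,Y} ∋ A.
{G,W}: J⊥A given {G,W} in G with J→· removed — back-door holds.

J→A: minimal back-door set {G, W}.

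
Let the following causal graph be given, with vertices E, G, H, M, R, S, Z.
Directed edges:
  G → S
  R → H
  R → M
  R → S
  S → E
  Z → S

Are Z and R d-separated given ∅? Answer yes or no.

Bayes-Ball from Z | ∅ reaches {E,S}.
R ∉ reach(Z|∅) ⇒ Z ⊥ R | ∅.

Yes — Z ⊥ R | ∅.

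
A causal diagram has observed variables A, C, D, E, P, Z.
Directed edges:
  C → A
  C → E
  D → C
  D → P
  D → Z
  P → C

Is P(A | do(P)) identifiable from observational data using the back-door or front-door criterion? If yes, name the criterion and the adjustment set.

desc(P)\{P}={A,C,E}; candidates ⊆ {D,Z}.
size 0: {}; under {} P still reaches {A,C,D,E,Z} ∋ A.
{D}: P⊥A given {D} in G with P→· removed — back-door holds.
P(A|do(P)) = Σ_{D} P(A|P,D)·P(D).

P(A|do(P)): backdoor, adjust for {D}.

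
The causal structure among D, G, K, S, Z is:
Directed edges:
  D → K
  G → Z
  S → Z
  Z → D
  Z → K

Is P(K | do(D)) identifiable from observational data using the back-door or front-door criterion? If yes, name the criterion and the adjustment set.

P(K|do(D)): backdoor, adjust for {Z}.

desc(D)\{D}={K}; candidates ⊆ {G,S,Z}.
size 0: {}; under {} D still reaches {G,K,S,Z} ∋ K.
{Z}: D⊥K given {Z} in G with D→· removed — back-door holds.
P(K|do(D)) = Σ_{Z} P(K|D,Z)·P(Z).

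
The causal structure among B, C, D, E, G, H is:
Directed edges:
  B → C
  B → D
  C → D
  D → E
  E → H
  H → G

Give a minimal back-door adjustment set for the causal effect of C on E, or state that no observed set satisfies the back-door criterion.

C→E: minimal back-door set {B}.

desc(C)\{C}={D,E,G,H}; candidates ⊆ {B}.
size 0: {}; under {} C still reaches {B,D,E,G,H} ∋ E.
{B}: C⊥E given {B} in G with C→· removed — back-door holds.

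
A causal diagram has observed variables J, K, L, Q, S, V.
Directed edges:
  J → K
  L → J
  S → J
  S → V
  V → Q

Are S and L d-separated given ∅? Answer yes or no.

Bayes-Ball from S | ∅ reaches {J,K,Q,V}.
L ∉ reach(S|∅) ⇒ S ⊥ L | ∅.

Yes — S ⊥ L | ∅.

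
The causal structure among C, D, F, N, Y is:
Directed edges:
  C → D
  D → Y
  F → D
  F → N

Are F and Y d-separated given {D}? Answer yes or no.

Bayes-Ball from F | {D} reaches {C,N}.
Y ∉ reach(F|{D}) ⇒ F ⊥ Y | {D}.

Yes — F ⊥ Y | {D}.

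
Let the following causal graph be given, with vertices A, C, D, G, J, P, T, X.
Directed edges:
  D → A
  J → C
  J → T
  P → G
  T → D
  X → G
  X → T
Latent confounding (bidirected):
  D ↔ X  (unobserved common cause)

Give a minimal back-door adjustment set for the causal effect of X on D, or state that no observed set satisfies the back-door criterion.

desc(X)\{X}={A,D,G,T}; candidates ⊆ {C,J,P}.
X↔D: latent back-door arc(s) into X.
size 0: {}; under {} X still reaches {A,D} ∋ D.
size 1: {C}, {J}, {P}; under {C} X still reaches {A,D} ∋ D.
size 2: {C,J}, {C,P}, {J,P}; under {C,J} X still reaches {A,D} ∋ D.
X↔D cannot be blocked by any observed set — no back-door set.

X→D: no observed back-door set.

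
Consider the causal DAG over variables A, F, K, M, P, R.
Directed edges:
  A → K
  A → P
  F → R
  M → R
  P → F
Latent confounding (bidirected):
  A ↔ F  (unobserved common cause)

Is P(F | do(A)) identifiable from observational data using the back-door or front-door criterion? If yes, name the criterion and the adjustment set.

desc(A)\{A}={F,K,P,R}; candidates ⊆ {M}.
A↔F: latent back-door arc(s) into A.
size 0: {}; under {} A still reaches {F,R} ∋ F.
size 1: {M}; under {M} A still reaches {F,R} ∋ F.
A↔F cannot be blocked by any observed set — no back-door set.
{P}: (i) intercepts every directed A→F path; (ii) no back-door A→{P}; (iii) {A} blocks every back-door {P}→F. Front-door holds.
P(F|do(A)) = Σ_{P} P(P|A) Σ_{A'} P(F|P,A')P(A').

P(F|do(A)): frontdoor, adjust for {P}.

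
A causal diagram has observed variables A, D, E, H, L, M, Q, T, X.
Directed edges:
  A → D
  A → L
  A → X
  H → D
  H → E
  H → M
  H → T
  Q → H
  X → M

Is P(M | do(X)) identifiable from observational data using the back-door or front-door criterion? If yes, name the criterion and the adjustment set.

desc(X)\{X}={M}; candidates ⊆ {A,D,E,H,L,Q,T}.
∅: X⊥M given ∅ in G with X→· removed — back-door holds.
P(M|do(X)) = P(M|X) — no adjustment needed.

P(M|do(X)): backdoor, adjust for ∅.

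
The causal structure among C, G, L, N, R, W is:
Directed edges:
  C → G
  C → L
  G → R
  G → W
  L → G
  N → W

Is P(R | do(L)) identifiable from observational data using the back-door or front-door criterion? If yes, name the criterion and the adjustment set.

desc(L)\{L}={G,R,W}; candidates ⊆ {C,N}.
size 0: {}; under {} L still reaches {C,G,R,W} ∋ R.
{C}: L⊥R given {C} in G with L→· removed — back-door holds.
P(R|do(L)) = Σ_{C} P(R|L,C)·P(C).

P(R|do(L)): backdoor, adjust for {C}.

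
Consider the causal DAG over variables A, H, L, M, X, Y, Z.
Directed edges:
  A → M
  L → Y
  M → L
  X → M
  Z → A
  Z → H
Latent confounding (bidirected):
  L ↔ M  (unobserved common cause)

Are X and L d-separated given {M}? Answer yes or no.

Bayes-Ball from X | {M} reaches {A,H,L,Y,Z}.
L ∈ reach(X|{M}) ⇒ X ⊥̸ L | {M}.

No — X and L are d-connected given {M}.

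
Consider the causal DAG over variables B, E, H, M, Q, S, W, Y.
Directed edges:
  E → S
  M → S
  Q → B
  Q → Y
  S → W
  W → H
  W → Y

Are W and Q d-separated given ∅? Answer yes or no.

Yes — W ⊥ Q | ∅.

Bayes-Ball from W | ∅ reaches {E,H,M,S,Y}.
Q ∉ reach(W|∅) ⇒ W ⊥ Q | ∅.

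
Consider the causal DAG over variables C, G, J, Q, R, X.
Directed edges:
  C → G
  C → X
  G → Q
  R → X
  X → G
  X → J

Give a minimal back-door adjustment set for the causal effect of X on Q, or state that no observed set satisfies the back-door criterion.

X→Q: minimal back-door set {C}.

desc(X)\{X}={G,J,Q}; candidates ⊆ {C,R}.
size 0: {}; under {} X still reaches {C,G,Q,R} ∋ Q.
{C}: X⊥Q given {C} in G with X→· removed — back-door holds.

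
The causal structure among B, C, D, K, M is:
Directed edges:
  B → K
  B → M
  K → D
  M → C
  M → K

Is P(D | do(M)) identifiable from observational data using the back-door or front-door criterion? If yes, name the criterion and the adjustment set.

P(D|do(M)): backdoor, adjust for {B}.

desc(M)\{M}={C,D,K}; candidates ⊆ {B}.
size 0: {}; under {} M still reaches {B,D,K} ∋ D.
{B}: M⊥D given {B} in G with M→· removed — back-door holds.
P(D|do(M)) = Σ_{B} P(D|M,B)·P(B).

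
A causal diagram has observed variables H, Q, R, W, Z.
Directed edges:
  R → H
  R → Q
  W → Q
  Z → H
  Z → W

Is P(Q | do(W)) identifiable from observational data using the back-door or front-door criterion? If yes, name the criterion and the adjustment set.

desc(W)\{W}={Q}; candidates ⊆ {H,R,Z}.
∅: W⊥Q given ∅ in G with W→· removed — back-door holds.
P(Q|do(W)) = P(Q|W) — no adjustment needed.

P(Q|do(W)): backdoor, adjust for ∅.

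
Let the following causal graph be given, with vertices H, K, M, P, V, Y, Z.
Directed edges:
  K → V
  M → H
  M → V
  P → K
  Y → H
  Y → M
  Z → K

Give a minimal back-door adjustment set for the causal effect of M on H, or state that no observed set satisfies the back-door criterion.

M→H: minimal back-door set {Y}.

desc(M)\{M}={H,V}; candidates ⊆ {K,P,Y,Z}.
size 0: {}; under {} M still reaches {H,Y} ∋ H.
{Y}: M⊥H given {Y} in G with M→· removed — back-door holds.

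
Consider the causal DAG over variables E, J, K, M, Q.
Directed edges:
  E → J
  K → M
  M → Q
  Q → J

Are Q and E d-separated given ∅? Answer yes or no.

Yes — Q ⊥ E | ∅.

Bayes-Ball from Q | ∅ reaches {J,K,M}.
E ∉ reach(Q|∅) ⇒ Q ⊥ E | ∅.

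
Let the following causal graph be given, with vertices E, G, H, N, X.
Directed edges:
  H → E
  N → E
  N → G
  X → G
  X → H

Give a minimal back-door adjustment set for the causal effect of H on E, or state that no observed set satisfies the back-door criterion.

desc(H)\{H}={E}; candidates ⊆ {G,N,X}.
∅: H⊥E given ∅ in G with H→· removed — back-door holds.

H→E: minimal back-door set ∅.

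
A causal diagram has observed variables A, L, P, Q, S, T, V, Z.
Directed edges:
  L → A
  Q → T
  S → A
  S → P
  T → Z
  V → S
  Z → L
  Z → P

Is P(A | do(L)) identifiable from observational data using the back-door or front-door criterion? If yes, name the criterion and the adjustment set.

P(A|do(L)): backdoor, adjust for ∅.

desc(L)\{L}={A}; candidates ⊆ {P,Q,S,T,V,Z}.
∅: L⊥A given ∅ in G with L→· removed — back-door holds.
P(A|do(L)) = P(A|L) — no adjustment needed.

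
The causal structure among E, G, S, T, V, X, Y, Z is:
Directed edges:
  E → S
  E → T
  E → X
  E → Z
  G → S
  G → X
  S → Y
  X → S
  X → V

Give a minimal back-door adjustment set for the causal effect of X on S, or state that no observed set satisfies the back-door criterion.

desc(X)\{X}={S,V,Y}; candidates ⊆ {E,G,T,Z}.
size 0: {}; under {} X still reaches {E,G,S,T,Y,Z} ∋ S.
size 1: {E}, {G}, {T} …(+1); under {E} X still reaches {G,S,Y} ∋ S.
{E,G}: X⊥S given {E,G} in G with X→· removed — back-door holds.

X→S: minimal back-door set {E, G}.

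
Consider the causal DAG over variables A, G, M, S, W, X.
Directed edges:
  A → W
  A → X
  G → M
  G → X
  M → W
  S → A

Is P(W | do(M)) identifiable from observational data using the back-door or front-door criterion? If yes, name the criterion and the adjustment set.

desc(M)\{M}={W}; candidates ⊆ {A,G,S,X}.
∅: M⊥W given ∅ in G with M→· removed — back-door holds.
P(W|do(M)) = P(W|M) — no adjustment needed.

P(W|do(M)): backdoor, adjust for ∅.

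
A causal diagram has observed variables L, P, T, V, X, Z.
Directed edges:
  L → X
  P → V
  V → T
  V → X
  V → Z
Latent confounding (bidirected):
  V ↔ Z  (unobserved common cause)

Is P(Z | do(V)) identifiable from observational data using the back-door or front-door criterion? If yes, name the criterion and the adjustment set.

P(Z|do(V)): not identifiable (no BD/FD set).

desc(V)\{V}={T,X,Z}; candidates ⊆ {L,P}.
V↔Z: latent back-door arc(s) into V.
size 0: {}; under {} V still reaches {P,Z} ∋ Z.
size 1: {L}, {P}; under {L} V still reaches {P,Z} ∋ Z.
size 2: {L,P}; under {L,P} V still reaches {Z} ∋ Z.
V↔Z cannot be blocked by any observed set — no back-door set.
No mediator lies on a directed V→…→Z path.
Neither criterion identifies P(Z|do(V)) in this graph.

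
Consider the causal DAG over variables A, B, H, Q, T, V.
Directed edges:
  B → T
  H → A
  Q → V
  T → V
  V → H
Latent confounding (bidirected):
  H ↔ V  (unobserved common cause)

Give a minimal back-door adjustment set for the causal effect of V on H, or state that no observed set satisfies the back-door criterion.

desc(V)\{V}={A,H}; candidates ⊆ {B,Q,T}.
V↔H: latent back-door arc(s) into V.
size 0: {}; under {} V still reaches {A,B,H,Q,T} ∋ H.
size 1: {B}, {Q}, {T}; under {B} V still reaches {A,H,Q,T} ∋ H.
size 2: {B,Q}, {B,T}, {Q,T}; under {B,Q} V still reaches {A,H,T} ∋ H.
V↔H cannot be blocked by any observed set — no back-door set.

V→H: no observed back-door set.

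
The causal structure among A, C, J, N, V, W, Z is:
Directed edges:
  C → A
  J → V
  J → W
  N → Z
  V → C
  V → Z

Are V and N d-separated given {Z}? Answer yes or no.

No — V and N are d-connected given {Z}.

Bayes-Ball from V | {Z} reaches {A,C,J,N,W}.
N ∈ reach(V|{Z}) ⇒ V ⊥̸ N | {Z}.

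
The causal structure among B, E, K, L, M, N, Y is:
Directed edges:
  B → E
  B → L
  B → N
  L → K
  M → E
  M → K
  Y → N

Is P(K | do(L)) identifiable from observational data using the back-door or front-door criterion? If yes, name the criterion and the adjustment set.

desc(L)\{L}={K}; candidates ⊆ {B,E,M,N,Y}.
∅: L⊥K given ∅ in G with L→· removed — back-door holds.
P(K|do(L)) = P(K|L) — no adjustment needed.

P(K|do(L)): backdoor, adjust for ∅.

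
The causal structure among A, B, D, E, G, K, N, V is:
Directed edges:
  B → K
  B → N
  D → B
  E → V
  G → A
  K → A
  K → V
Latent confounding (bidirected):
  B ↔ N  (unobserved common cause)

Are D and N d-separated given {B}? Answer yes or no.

No — D and N are d-connected given {B}.

Bayes-Ball from D | {B} reaches {N}.
N ∈ reach(D|{B}) ⇒ D ⊥̸ N | {B}.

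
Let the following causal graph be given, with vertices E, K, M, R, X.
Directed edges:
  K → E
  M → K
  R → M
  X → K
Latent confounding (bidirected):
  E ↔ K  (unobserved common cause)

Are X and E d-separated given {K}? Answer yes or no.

Bayes-Ball from X | {K} reaches {E,M,R}.
E ∈ reach(X|{K}) ⇒ X ⊥̸ E | {K}.

No — X and E are d-connected given {K}.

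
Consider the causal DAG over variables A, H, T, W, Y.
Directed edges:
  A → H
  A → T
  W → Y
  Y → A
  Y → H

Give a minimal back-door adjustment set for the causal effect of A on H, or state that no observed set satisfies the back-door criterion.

A→H: minimal back-door set {Y}.

desc(A)\{A}={H,T}; candidates ⊆ {W,Y}.
size 0: {}; under {} A still reaches {H,W,Y} ∋ H.
{Y}: A⊥H given {Y} in G with A→· removed — back-door holds.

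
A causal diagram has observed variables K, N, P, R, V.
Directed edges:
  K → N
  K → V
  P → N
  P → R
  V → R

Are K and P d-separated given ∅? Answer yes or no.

Yes — K ⊥ P | ∅.

Bayes-Ball from K | ∅ reaches {N,R,V}.
P ∉ reach(K|∅) ⇒ K ⊥ P | ∅.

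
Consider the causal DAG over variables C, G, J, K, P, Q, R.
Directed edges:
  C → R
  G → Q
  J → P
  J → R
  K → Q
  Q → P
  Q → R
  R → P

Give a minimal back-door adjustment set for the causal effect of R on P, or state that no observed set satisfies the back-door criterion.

desc(R)\{R}={P}; candidates ⊆ {C,G,J,K,Q}.
size 0: {}; under {} R still reaches {C,G,J,K,P,Q} ∋ P.
size 1: {C}, {G}, {J} …(+2); under {C} R still reaches {G,J,K,P,Q} ∋ P.
{J,Q}: R⊥P given {J,Q} in G with R→· removed — back-door holds.

R→P: minimal back-door set {J, Q}.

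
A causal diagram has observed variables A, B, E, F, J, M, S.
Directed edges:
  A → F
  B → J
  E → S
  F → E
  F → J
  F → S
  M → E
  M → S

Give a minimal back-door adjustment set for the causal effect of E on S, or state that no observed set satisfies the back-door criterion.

E→S: minimal back-door set {F, M}.

desc(E)\{E}={S}; candidates ⊆ {A,B,F,J,M}.
size 0: {}; under {} E still reaches {A,F,J,M,S} ∋ S.
size 1: {A}, {B}, {F} …(+2); under {A} E still reaches {F,J,M,S} ∋ S.
{F,M}: E⊥S given {F,M} in G with E→· removed — back-door holds.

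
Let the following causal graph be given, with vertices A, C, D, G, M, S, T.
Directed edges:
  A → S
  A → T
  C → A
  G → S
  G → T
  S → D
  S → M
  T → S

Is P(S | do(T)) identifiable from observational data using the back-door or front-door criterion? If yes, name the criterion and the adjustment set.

P(S|do(T)): backdoor, adjust for {A, G}.

desc(T)\{T}={D,M,S}; candidates ⊆ {A,C,G}.
size 0: {}; under {} T still reaches {A,C,D,G,M,S} ∋ S.
size 1: {A}, {C}, {G}; under {A} T still reaches {D,G,M,S} ∋ S.
{A,G}: T⊥S given {A,G} in G with T→· removed — back-door holds.
P(S|do(T)) = Σ_{A,G} P(S|T,A,G)·P(A,G).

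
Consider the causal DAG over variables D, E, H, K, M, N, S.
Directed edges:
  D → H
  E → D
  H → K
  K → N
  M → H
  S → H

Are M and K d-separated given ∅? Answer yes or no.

Bayes-Ball from M | ∅ reaches {H,K,N}.
K ∈ reach(M|∅) ⇒ M ⊥̸ K | ∅.

No — M and K are d-connected given ∅.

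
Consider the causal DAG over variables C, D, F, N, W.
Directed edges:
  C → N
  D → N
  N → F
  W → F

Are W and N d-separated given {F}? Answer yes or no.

Bayes-Ball from W | {F} reaches {C,D,N}.
N ∈ reach(W|{F}) ⇒ W ⊥̸ N | {F}.

No — W and N are d-connected given {F}.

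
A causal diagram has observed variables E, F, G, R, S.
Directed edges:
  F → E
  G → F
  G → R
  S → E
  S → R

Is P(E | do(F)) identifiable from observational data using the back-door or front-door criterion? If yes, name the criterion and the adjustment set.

desc(F)\{F}={E}; candidates ⊆ {G,R,S}.
∅: F⊥E given ∅ in G with F→· removed — back-door holds.
P(E|do(F)) = P(E|F) — no adjustment needed.

P(E|do(F)): backdoor, adjust for ∅.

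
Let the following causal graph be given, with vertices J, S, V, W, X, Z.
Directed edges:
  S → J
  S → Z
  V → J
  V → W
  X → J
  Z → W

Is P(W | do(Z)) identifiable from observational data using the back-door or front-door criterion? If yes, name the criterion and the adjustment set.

P(W|do(Z)): backdoor, adjust for ∅.

desc(Z)\{Z}={W}; candidates ⊆ {J,S,V,X}.
∅: Z⊥W given ∅ in G with Z→· removed — back-door holds.
P(W|do(Z)) = P(W|Z) — no adjustment needed.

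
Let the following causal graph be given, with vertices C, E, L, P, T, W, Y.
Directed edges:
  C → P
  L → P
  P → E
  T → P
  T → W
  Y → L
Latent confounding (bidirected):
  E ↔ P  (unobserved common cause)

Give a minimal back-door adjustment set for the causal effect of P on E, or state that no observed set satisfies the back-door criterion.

P→E: no observed back-door set.

desc(P)\{P}={E}; candidates ⊆ {C,L,T,W,Y}.
P↔E: latent back-door arc(s) into P.
size 0: {}; under {} P still reaches {C,E,L,T,W,Y} ∋ E.
size 1: {C}, {L}, {T} …(+2); under {C} P still reaches {E,L,T,W,Y} ∋ E.
size 2: {C,L}, {C,T}, {C,W} …(+7); under {C,L} P still reaches {E,T,W} ∋ E.
P↔E cannot be blocked by any observed set — no back-door set.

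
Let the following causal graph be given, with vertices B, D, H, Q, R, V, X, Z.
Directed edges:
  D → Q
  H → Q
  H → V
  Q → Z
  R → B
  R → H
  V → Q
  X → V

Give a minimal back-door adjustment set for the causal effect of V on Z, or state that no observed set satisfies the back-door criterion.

V→Z: minimal back-door set {H}.

desc(V)\{V}={Q,Z}; candidates ⊆ {B,D,H,R,X}.
size 0: {}; under {} V still reaches {B,H,Q,R,X,Z} ∋ Z.
{H}: V⊥Z given {H} in G with V→· removed — back-door holds.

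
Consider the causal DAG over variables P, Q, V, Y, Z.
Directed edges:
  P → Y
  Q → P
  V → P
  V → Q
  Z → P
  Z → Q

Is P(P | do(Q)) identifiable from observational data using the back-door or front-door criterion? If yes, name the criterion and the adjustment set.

P(P|do(Q)): backdoor, adjust for {V, Z}.

desc(Q)\{Q}={P,Y}; candidates ⊆ {V,Z}.
size 0: {}; under {} Q still reaches {P,V,Y,Z} ∋ P.
size 1: {V}, {Z}; under {V} Q still reaches {P,Y,Z} ∋ P.
{V,Z}: Q⊥P given {V,Z} in G with Q→· removed — back-door holds.
P(P|do(Q)) = Σ_{V,Z} P(P|Q,V,Z)·P(V,Z).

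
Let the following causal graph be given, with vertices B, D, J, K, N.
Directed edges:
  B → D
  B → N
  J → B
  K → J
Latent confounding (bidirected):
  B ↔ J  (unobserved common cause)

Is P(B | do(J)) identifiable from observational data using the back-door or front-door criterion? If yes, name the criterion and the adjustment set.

desc(J)\{J}={B,D,N}; candidates ⊆ {K}.
J↔B: latent back-door arc(s) into J.
size 0: {}; under {} J still reaches {B,D,K,N} ∋ B.
size 1: {K}; under {K} J still reaches {B,D,N} ∋ B.
J↔B cannot be blocked by any observed set — no back-door set.
No mediator lies on a directed J→…→B path.
Neither criterion identifies P(B|do(J)) in this graph.

P(B|do(J)): not identifiable (no BD/FD set).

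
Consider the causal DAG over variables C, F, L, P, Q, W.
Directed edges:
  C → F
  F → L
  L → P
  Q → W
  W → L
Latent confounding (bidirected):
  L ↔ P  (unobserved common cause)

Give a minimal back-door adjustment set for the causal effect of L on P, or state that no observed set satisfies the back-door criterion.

L→P: no observed back-door set.

desc(L)\{L}={P}; candidates ⊆ {C,F,Q,W}.
L↔P: latent back-door arc(s) into L.
size 0: {}; under {} L still reaches {C,F,P,Q,W} ∋ P.
size 1: {C}, {F}, {Q} …(+1); under {C} L still reaches {F,P,Q,W} ∋ P.
size 2: {C,F}, {C,Q}, {C,W} …(+3); under {C,F} L still reaches {P,Q,W} ∋ P.
L↔P cannot be blocked by any observed set — no back-door set.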